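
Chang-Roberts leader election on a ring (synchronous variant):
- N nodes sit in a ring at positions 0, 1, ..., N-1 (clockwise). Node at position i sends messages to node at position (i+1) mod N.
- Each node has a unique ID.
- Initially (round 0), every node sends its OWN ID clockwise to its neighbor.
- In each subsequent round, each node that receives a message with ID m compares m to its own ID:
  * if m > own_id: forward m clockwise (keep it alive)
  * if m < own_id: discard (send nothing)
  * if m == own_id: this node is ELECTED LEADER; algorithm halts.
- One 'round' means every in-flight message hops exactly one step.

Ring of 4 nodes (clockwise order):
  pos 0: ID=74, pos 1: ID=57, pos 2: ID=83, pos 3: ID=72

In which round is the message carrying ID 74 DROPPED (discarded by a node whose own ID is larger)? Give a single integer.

Answer: 2

Derivation:
Round 1: pos1(id57) recv 74: fwd; pos2(id83) recv 57: drop; pos3(id72) recv 83: fwd; pos0(id74) recv 72: drop
Round 2: pos2(id83) recv 74: drop; pos0(id74) recv 83: fwd
Round 3: pos1(id57) recv 83: fwd
Round 4: pos2(id83) recv 83: ELECTED
Message ID 74 originates at pos 0; dropped at pos 2 in round 2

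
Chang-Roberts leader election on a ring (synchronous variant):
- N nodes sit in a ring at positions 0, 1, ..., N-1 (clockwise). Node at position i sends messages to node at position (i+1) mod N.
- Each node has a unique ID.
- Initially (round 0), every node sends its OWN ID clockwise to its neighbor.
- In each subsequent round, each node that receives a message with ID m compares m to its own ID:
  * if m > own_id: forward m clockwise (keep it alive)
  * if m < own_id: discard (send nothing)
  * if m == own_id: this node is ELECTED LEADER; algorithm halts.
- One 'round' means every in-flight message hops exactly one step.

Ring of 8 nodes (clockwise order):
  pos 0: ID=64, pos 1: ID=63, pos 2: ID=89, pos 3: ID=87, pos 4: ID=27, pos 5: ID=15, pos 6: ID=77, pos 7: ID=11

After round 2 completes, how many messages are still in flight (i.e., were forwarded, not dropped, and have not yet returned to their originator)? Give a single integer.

Round 1: pos1(id63) recv 64: fwd; pos2(id89) recv 63: drop; pos3(id87) recv 89: fwd; pos4(id27) recv 87: fwd; pos5(id15) recv 27: fwd; pos6(id77) recv 15: drop; pos7(id11) recv 77: fwd; pos0(id64) recv 11: drop
Round 2: pos2(id89) recv 64: drop; pos4(id27) recv 89: fwd; pos5(id15) recv 87: fwd; pos6(id77) recv 27: drop; pos0(id64) recv 77: fwd
After round 2: 3 messages still in flight

Answer: 3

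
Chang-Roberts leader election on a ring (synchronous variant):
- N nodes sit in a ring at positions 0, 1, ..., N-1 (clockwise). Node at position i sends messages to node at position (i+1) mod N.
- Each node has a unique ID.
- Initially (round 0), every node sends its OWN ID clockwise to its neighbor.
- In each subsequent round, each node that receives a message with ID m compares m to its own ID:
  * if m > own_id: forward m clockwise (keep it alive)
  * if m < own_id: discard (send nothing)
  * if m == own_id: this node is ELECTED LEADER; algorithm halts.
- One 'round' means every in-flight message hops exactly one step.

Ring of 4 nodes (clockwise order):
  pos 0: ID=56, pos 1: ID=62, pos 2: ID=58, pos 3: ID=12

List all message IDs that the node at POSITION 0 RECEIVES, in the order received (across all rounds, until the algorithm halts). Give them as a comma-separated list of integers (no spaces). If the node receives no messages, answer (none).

Answer: 12,58,62

Derivation:
Round 1: pos1(id62) recv 56: drop; pos2(id58) recv 62: fwd; pos3(id12) recv 58: fwd; pos0(id56) recv 12: drop
Round 2: pos3(id12) recv 62: fwd; pos0(id56) recv 58: fwd
Round 3: pos0(id56) recv 62: fwd; pos1(id62) recv 58: drop
Round 4: pos1(id62) recv 62: ELECTED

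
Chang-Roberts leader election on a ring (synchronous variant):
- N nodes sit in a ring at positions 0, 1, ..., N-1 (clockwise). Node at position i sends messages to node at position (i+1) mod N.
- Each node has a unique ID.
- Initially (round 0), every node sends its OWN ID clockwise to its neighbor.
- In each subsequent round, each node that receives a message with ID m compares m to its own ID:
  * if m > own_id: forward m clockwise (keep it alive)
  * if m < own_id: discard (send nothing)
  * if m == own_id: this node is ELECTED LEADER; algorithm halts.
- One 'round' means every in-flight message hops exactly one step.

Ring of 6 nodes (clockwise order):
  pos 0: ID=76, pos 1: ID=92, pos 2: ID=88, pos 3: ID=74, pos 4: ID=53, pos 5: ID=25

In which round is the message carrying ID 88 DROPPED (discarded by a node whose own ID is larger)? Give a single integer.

Answer: 5

Derivation:
Round 1: pos1(id92) recv 76: drop; pos2(id88) recv 92: fwd; pos3(id74) recv 88: fwd; pos4(id53) recv 74: fwd; pos5(id25) recv 53: fwd; pos0(id76) recv 25: drop
Round 2: pos3(id74) recv 92: fwd; pos4(id53) recv 88: fwd; pos5(id25) recv 74: fwd; pos0(id76) recv 53: drop
Round 3: pos4(id53) recv 92: fwd; pos5(id25) recv 88: fwd; pos0(id76) recv 74: drop
Round 4: pos5(id25) recv 92: fwd; pos0(id76) recv 88: fwd
Round 5: pos0(id76) recv 92: fwd; pos1(id92) recv 88: drop
Round 6: pos1(id92) recv 92: ELECTED
Message ID 88 originates at pos 2; dropped at pos 1 in round 5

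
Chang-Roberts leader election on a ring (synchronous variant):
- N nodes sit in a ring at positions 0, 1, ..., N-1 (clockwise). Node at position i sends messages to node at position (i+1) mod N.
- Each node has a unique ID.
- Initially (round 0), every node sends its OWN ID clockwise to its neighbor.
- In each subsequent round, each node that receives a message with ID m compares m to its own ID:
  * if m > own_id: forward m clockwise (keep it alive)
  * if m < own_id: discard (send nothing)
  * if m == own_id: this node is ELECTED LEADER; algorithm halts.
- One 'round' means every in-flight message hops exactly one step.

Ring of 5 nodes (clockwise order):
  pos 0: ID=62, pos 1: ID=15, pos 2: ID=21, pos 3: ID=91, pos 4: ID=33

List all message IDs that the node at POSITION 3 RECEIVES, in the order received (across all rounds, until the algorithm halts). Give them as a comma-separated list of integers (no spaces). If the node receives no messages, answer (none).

Answer: 21,62,91

Derivation:
Round 1: pos1(id15) recv 62: fwd; pos2(id21) recv 15: drop; pos3(id91) recv 21: drop; pos4(id33) recv 91: fwd; pos0(id62) recv 33: drop
Round 2: pos2(id21) recv 62: fwd; pos0(id62) recv 91: fwd
Round 3: pos3(id91) recv 62: drop; pos1(id15) recv 91: fwd
Round 4: pos2(id21) recv 91: fwd
Round 5: pos3(id91) recv 91: ELECTED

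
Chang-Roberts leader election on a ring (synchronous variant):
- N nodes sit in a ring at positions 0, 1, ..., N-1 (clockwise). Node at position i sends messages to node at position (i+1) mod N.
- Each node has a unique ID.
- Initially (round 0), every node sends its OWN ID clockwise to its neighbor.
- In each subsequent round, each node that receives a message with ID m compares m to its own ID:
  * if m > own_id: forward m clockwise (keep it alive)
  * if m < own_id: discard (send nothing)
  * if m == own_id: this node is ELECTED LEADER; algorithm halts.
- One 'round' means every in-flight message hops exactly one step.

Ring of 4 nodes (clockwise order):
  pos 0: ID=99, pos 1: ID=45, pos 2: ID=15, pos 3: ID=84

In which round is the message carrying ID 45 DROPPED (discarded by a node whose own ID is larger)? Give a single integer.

Answer: 2

Derivation:
Round 1: pos1(id45) recv 99: fwd; pos2(id15) recv 45: fwd; pos3(id84) recv 15: drop; pos0(id99) recv 84: drop
Round 2: pos2(id15) recv 99: fwd; pos3(id84) recv 45: drop
Round 3: pos3(id84) recv 99: fwd
Round 4: pos0(id99) recv 99: ELECTED
Message ID 45 originates at pos 1; dropped at pos 3 in round 2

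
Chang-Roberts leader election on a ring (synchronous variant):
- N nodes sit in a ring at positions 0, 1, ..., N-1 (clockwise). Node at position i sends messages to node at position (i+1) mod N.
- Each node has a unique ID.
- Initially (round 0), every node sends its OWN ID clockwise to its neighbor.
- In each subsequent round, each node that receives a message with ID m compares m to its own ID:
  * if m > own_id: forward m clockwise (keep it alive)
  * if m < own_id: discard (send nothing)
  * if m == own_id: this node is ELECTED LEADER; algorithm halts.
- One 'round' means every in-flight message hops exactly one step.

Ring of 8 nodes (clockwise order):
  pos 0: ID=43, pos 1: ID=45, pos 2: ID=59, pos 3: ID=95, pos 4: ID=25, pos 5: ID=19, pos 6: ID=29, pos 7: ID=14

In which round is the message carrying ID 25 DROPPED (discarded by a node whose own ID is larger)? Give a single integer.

Round 1: pos1(id45) recv 43: drop; pos2(id59) recv 45: drop; pos3(id95) recv 59: drop; pos4(id25) recv 95: fwd; pos5(id19) recv 25: fwd; pos6(id29) recv 19: drop; pos7(id14) recv 29: fwd; pos0(id43) recv 14: drop
Round 2: pos5(id19) recv 95: fwd; pos6(id29) recv 25: drop; pos0(id43) recv 29: drop
Round 3: pos6(id29) recv 95: fwd
Round 4: pos7(id14) recv 95: fwd
Round 5: pos0(id43) recv 95: fwd
Round 6: pos1(id45) recv 95: fwd
Round 7: pos2(id59) recv 95: fwd
Round 8: pos3(id95) recv 95: ELECTED
Message ID 25 originates at pos 4; dropped at pos 6 in round 2

Answer: 2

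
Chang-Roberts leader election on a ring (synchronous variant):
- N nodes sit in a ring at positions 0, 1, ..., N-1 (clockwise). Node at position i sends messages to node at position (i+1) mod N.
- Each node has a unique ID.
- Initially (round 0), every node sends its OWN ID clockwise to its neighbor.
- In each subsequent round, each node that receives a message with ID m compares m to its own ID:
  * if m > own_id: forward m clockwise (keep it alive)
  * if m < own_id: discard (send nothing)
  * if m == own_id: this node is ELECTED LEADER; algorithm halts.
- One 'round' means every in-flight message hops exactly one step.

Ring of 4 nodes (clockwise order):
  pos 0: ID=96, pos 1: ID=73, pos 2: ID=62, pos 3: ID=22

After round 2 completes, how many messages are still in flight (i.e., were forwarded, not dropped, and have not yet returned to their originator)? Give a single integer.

Round 1: pos1(id73) recv 96: fwd; pos2(id62) recv 73: fwd; pos3(id22) recv 62: fwd; pos0(id96) recv 22: drop
Round 2: pos2(id62) recv 96: fwd; pos3(id22) recv 73: fwd; pos0(id96) recv 62: drop
After round 2: 2 messages still in flight

Answer: 2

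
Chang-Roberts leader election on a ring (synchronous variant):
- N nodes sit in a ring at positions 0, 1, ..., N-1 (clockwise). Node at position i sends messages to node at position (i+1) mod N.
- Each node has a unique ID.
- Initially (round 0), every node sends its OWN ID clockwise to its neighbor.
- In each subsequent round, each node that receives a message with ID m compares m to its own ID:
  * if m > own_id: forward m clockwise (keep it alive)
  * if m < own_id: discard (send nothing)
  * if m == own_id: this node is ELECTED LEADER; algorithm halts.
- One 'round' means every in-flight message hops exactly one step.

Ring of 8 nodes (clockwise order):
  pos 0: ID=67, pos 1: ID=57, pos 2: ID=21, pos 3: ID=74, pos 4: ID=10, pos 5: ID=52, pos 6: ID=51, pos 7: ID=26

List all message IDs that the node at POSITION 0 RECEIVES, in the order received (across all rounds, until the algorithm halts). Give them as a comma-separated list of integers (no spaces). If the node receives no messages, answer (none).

Round 1: pos1(id57) recv 67: fwd; pos2(id21) recv 57: fwd; pos3(id74) recv 21: drop; pos4(id10) recv 74: fwd; pos5(id52) recv 10: drop; pos6(id51) recv 52: fwd; pos7(id26) recv 51: fwd; pos0(id67) recv 26: drop
Round 2: pos2(id21) recv 67: fwd; pos3(id74) recv 57: drop; pos5(id52) recv 74: fwd; pos7(id26) recv 52: fwd; pos0(id67) recv 51: drop
Round 3: pos3(id74) recv 67: drop; pos6(id51) recv 74: fwd; pos0(id67) recv 52: drop
Round 4: pos7(id26) recv 74: fwd
Round 5: pos0(id67) recv 74: fwd
Round 6: pos1(id57) recv 74: fwd
Round 7: pos2(id21) recv 74: fwd
Round 8: pos3(id74) recv 74: ELECTED

Answer: 26,51,52,74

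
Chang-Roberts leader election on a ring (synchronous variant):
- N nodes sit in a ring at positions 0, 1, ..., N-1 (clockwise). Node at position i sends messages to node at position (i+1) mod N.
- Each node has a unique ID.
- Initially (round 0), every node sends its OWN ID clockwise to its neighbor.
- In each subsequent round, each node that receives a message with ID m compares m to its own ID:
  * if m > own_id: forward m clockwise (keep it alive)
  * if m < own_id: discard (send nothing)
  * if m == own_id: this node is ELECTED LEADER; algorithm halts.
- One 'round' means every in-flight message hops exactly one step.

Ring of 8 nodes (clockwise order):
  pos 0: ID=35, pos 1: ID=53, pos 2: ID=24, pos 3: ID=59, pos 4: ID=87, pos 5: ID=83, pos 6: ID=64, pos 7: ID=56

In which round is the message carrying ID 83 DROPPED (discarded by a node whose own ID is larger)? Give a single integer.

Answer: 7

Derivation:
Round 1: pos1(id53) recv 35: drop; pos2(id24) recv 53: fwd; pos3(id59) recv 24: drop; pos4(id87) recv 59: drop; pos5(id83) recv 87: fwd; pos6(id64) recv 83: fwd; pos7(id56) recv 64: fwd; pos0(id35) recv 56: fwd
Round 2: pos3(id59) recv 53: drop; pos6(id64) recv 87: fwd; pos7(id56) recv 83: fwd; pos0(id35) recv 64: fwd; pos1(id53) recv 56: fwd
Round 3: pos7(id56) recv 87: fwd; pos0(id35) recv 83: fwd; pos1(id53) recv 64: fwd; pos2(id24) recv 56: fwd
Round 4: pos0(id35) recv 87: fwd; pos1(id53) recv 83: fwd; pos2(id24) recv 64: fwd; pos3(id59) recv 56: drop
Round 5: pos1(id53) recv 87: fwd; pos2(id24) recv 83: fwd; pos3(id59) recv 64: fwd
Round 6: pos2(id24) recv 87: fwd; pos3(id59) recv 83: fwd; pos4(id87) recv 64: drop
Round 7: pos3(id59) recv 87: fwd; pos4(id87) recv 83: drop
Round 8: pos4(id87) recv 87: ELECTED
Message ID 83 originates at pos 5; dropped at pos 4 in round 7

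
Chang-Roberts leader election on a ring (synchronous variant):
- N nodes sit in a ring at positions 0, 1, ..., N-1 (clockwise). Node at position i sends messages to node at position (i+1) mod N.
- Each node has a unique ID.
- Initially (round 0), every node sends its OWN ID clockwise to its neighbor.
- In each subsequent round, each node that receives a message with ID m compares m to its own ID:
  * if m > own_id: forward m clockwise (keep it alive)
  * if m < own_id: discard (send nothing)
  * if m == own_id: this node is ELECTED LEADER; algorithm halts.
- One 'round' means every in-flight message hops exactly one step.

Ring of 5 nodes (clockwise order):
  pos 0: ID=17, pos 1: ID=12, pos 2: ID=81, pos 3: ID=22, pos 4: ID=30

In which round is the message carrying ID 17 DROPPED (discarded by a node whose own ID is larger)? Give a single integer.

Answer: 2

Derivation:
Round 1: pos1(id12) recv 17: fwd; pos2(id81) recv 12: drop; pos3(id22) recv 81: fwd; pos4(id30) recv 22: drop; pos0(id17) recv 30: fwd
Round 2: pos2(id81) recv 17: drop; pos4(id30) recv 81: fwd; pos1(id12) recv 30: fwd
Round 3: pos0(id17) recv 81: fwd; pos2(id81) recv 30: drop
Round 4: pos1(id12) recv 81: fwd
Round 5: pos2(id81) recv 81: ELECTED
Message ID 17 originates at pos 0; dropped at pos 2 in round 2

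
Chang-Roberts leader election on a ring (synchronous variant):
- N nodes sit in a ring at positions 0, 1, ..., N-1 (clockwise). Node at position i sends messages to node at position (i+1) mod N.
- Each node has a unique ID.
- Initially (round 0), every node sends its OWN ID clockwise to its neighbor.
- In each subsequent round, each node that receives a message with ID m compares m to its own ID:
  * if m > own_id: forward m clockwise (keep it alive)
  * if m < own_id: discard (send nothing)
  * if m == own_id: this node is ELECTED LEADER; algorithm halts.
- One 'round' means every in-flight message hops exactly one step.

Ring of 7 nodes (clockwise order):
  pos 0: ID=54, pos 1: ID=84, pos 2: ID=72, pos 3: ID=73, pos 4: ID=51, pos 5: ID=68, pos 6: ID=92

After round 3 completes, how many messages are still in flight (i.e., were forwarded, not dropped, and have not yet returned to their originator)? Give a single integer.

Round 1: pos1(id84) recv 54: drop; pos2(id72) recv 84: fwd; pos3(id73) recv 72: drop; pos4(id51) recv 73: fwd; pos5(id68) recv 51: drop; pos6(id92) recv 68: drop; pos0(id54) recv 92: fwd
Round 2: pos3(id73) recv 84: fwd; pos5(id68) recv 73: fwd; pos1(id84) recv 92: fwd
Round 3: pos4(id51) recv 84: fwd; pos6(id92) recv 73: drop; pos2(id72) recv 92: fwd
After round 3: 2 messages still in flight

Answer: 2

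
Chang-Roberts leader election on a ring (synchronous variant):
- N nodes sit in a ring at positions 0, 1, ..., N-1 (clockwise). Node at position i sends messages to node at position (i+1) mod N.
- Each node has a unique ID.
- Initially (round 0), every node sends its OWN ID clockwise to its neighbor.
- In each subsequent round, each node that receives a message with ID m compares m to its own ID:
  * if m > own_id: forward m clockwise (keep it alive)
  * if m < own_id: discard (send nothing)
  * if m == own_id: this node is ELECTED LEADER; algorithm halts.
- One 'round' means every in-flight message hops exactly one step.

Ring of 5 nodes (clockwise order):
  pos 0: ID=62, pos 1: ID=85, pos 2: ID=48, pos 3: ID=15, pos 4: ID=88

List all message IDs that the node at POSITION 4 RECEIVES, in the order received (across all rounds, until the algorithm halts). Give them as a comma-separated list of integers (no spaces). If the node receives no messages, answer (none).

Answer: 15,48,85,88

Derivation:
Round 1: pos1(id85) recv 62: drop; pos2(id48) recv 85: fwd; pos3(id15) recv 48: fwd; pos4(id88) recv 15: drop; pos0(id62) recv 88: fwd
Round 2: pos3(id15) recv 85: fwd; pos4(id88) recv 48: drop; pos1(id85) recv 88: fwd
Round 3: pos4(id88) recv 85: drop; pos2(id48) recv 88: fwd
Round 4: pos3(id15) recv 88: fwd
Round 5: pos4(id88) recv 88: ELECTED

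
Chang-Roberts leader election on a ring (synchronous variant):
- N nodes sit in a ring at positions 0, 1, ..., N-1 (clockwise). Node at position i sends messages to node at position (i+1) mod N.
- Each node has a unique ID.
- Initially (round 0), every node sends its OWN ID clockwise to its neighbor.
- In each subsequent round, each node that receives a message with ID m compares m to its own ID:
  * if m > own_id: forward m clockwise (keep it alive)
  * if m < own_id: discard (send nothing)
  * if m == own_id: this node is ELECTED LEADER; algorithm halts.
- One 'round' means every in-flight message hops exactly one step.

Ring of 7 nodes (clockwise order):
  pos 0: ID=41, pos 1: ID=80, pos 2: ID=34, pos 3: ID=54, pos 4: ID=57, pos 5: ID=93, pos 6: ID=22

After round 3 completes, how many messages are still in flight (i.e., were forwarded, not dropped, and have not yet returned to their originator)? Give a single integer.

Answer: 2

Derivation:
Round 1: pos1(id80) recv 41: drop; pos2(id34) recv 80: fwd; pos3(id54) recv 34: drop; pos4(id57) recv 54: drop; pos5(id93) recv 57: drop; pos6(id22) recv 93: fwd; pos0(id41) recv 22: drop
Round 2: pos3(id54) recv 80: fwd; pos0(id41) recv 93: fwd
Round 3: pos4(id57) recv 80: fwd; pos1(id80) recv 93: fwd
After round 3: 2 messages still in flight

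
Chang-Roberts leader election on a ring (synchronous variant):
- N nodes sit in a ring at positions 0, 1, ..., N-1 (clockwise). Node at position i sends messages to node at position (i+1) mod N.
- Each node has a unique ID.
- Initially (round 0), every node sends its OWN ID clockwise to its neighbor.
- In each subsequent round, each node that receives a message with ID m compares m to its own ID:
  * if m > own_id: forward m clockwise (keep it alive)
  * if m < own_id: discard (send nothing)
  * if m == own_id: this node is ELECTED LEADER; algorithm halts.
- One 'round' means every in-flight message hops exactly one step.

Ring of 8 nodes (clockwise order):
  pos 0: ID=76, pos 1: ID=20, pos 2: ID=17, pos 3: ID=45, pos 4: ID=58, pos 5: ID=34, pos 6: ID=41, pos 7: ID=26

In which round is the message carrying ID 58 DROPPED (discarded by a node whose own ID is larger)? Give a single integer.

Round 1: pos1(id20) recv 76: fwd; pos2(id17) recv 20: fwd; pos3(id45) recv 17: drop; pos4(id58) recv 45: drop; pos5(id34) recv 58: fwd; pos6(id41) recv 34: drop; pos7(id26) recv 41: fwd; pos0(id76) recv 26: drop
Round 2: pos2(id17) recv 76: fwd; pos3(id45) recv 20: drop; pos6(id41) recv 58: fwd; pos0(id76) recv 41: drop
Round 3: pos3(id45) recv 76: fwd; pos7(id26) recv 58: fwd
Round 4: pos4(id58) recv 76: fwd; pos0(id76) recv 58: drop
Round 5: pos5(id34) recv 76: fwd
Round 6: pos6(id41) recv 76: fwd
Round 7: pos7(id26) recv 76: fwd
Round 8: pos0(id76) recv 76: ELECTED
Message ID 58 originates at pos 4; dropped at pos 0 in round 4

Answer: 4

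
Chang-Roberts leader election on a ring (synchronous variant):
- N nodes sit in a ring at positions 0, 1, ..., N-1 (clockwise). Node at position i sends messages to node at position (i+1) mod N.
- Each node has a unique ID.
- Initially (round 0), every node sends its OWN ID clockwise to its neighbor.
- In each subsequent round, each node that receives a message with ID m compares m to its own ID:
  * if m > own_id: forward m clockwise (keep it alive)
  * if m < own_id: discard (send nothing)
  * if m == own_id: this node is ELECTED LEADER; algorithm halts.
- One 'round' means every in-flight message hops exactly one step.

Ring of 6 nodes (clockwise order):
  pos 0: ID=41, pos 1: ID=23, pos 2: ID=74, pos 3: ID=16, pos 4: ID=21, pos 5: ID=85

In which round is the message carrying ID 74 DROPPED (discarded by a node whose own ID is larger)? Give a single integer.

Answer: 3

Derivation:
Round 1: pos1(id23) recv 41: fwd; pos2(id74) recv 23: drop; pos3(id16) recv 74: fwd; pos4(id21) recv 16: drop; pos5(id85) recv 21: drop; pos0(id41) recv 85: fwd
Round 2: pos2(id74) recv 41: drop; pos4(id21) recv 74: fwd; pos1(id23) recv 85: fwd
Round 3: pos5(id85) recv 74: drop; pos2(id74) recv 85: fwd
Round 4: pos3(id16) recv 85: fwd
Round 5: pos4(id21) recv 85: fwd
Round 6: pos5(id85) recv 85: ELECTED
Message ID 74 originates at pos 2; dropped at pos 5 in round 3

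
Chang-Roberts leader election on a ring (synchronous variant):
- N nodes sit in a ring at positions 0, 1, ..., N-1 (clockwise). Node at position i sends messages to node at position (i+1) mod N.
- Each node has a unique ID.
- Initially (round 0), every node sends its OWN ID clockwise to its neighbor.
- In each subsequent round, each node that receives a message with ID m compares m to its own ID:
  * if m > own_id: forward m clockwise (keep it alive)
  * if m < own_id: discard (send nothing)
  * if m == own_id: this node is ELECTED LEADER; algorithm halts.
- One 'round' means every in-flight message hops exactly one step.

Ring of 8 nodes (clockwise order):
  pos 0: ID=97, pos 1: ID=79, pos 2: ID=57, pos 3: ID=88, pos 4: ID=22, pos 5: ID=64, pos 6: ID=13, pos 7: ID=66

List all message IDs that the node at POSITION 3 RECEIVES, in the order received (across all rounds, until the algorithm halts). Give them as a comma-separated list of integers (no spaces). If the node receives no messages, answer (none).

Answer: 57,79,97

Derivation:
Round 1: pos1(id79) recv 97: fwd; pos2(id57) recv 79: fwd; pos3(id88) recv 57: drop; pos4(id22) recv 88: fwd; pos5(id64) recv 22: drop; pos6(id13) recv 64: fwd; pos7(id66) recv 13: drop; pos0(id97) recv 66: drop
Round 2: pos2(id57) recv 97: fwd; pos3(id88) recv 79: drop; pos5(id64) recv 88: fwd; pos7(id66) recv 64: drop
Round 3: pos3(id88) recv 97: fwd; pos6(id13) recv 88: fwd
Round 4: pos4(id22) recv 97: fwd; pos7(id66) recv 88: fwd
Round 5: pos5(id64) recv 97: fwd; pos0(id97) recv 88: drop
Round 6: pos6(id13) recv 97: fwd
Round 7: pos7(id66) recv 97: fwd
Round 8: pos0(id97) recv 97: ELECTED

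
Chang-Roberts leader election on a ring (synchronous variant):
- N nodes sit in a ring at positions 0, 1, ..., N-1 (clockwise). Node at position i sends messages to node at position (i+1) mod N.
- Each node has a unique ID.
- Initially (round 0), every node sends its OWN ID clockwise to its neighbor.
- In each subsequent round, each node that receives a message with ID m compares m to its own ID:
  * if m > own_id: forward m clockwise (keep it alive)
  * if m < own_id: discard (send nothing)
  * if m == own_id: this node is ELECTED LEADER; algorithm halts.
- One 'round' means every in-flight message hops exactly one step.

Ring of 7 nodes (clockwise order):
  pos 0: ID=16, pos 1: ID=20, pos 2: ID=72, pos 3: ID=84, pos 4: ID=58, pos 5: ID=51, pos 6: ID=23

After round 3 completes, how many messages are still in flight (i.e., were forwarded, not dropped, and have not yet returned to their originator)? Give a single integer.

Round 1: pos1(id20) recv 16: drop; pos2(id72) recv 20: drop; pos3(id84) recv 72: drop; pos4(id58) recv 84: fwd; pos5(id51) recv 58: fwd; pos6(id23) recv 51: fwd; pos0(id16) recv 23: fwd
Round 2: pos5(id51) recv 84: fwd; pos6(id23) recv 58: fwd; pos0(id16) recv 51: fwd; pos1(id20) recv 23: fwd
Round 3: pos6(id23) recv 84: fwd; pos0(id16) recv 58: fwd; pos1(id20) recv 51: fwd; pos2(id72) recv 23: drop
After round 3: 3 messages still in flight

Answer: 3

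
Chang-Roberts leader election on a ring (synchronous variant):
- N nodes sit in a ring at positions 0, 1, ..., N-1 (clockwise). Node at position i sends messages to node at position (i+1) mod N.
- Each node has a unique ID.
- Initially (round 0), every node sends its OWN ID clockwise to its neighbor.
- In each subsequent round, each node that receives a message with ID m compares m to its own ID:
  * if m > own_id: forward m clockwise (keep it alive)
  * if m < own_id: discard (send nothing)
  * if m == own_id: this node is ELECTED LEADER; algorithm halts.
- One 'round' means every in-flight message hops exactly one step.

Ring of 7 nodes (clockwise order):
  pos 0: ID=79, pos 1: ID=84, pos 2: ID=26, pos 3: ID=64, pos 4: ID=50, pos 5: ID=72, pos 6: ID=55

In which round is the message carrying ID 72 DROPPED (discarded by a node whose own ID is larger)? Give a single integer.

Round 1: pos1(id84) recv 79: drop; pos2(id26) recv 84: fwd; pos3(id64) recv 26: drop; pos4(id50) recv 64: fwd; pos5(id72) recv 50: drop; pos6(id55) recv 72: fwd; pos0(id79) recv 55: drop
Round 2: pos3(id64) recv 84: fwd; pos5(id72) recv 64: drop; pos0(id79) recv 72: drop
Round 3: pos4(id50) recv 84: fwd
Round 4: pos5(id72) recv 84: fwd
Round 5: pos6(id55) recv 84: fwd
Round 6: pos0(id79) recv 84: fwd
Round 7: pos1(id84) recv 84: ELECTED
Message ID 72 originates at pos 5; dropped at pos 0 in round 2

Answer: 2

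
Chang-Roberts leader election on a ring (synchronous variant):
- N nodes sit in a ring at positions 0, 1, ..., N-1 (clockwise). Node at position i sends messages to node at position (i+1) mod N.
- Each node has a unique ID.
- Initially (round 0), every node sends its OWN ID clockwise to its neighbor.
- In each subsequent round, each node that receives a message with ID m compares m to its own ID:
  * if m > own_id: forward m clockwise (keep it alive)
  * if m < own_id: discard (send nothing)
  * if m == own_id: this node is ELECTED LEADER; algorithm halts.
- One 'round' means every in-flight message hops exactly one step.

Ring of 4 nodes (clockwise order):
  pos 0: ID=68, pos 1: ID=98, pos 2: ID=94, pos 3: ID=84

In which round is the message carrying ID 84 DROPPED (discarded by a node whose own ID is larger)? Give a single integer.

Answer: 2

Derivation:
Round 1: pos1(id98) recv 68: drop; pos2(id94) recv 98: fwd; pos3(id84) recv 94: fwd; pos0(id68) recv 84: fwd
Round 2: pos3(id84) recv 98: fwd; pos0(id68) recv 94: fwd; pos1(id98) recv 84: drop
Round 3: pos0(id68) recv 98: fwd; pos1(id98) recv 94: drop
Round 4: pos1(id98) recv 98: ELECTED
Message ID 84 originates at pos 3; dropped at pos 1 in round 2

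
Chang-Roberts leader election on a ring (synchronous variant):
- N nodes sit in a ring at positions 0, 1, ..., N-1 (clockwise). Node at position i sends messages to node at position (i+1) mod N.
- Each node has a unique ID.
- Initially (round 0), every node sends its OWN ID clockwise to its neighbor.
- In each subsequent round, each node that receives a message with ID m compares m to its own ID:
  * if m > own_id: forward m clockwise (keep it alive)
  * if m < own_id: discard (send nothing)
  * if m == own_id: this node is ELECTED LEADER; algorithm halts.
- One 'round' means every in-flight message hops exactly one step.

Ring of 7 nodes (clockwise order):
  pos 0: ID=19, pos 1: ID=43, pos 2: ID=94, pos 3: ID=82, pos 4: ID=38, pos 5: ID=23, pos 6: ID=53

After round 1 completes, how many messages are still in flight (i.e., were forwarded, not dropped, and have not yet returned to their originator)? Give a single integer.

Answer: 4

Derivation:
Round 1: pos1(id43) recv 19: drop; pos2(id94) recv 43: drop; pos3(id82) recv 94: fwd; pos4(id38) recv 82: fwd; pos5(id23) recv 38: fwd; pos6(id53) recv 23: drop; pos0(id19) recv 53: fwd
After round 1: 4 messages still in flight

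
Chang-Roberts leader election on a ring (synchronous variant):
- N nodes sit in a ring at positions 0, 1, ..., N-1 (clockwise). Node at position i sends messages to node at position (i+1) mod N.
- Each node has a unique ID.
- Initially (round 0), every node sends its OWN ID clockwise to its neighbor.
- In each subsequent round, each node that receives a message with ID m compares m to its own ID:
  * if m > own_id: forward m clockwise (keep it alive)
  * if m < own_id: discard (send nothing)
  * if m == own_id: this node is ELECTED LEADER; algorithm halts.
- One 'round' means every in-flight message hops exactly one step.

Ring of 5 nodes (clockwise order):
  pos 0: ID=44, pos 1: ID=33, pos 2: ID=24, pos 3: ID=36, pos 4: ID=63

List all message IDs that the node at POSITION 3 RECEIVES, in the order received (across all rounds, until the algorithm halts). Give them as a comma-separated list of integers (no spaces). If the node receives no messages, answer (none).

Round 1: pos1(id33) recv 44: fwd; pos2(id24) recv 33: fwd; pos3(id36) recv 24: drop; pos4(id63) recv 36: drop; pos0(id44) recv 63: fwd
Round 2: pos2(id24) recv 44: fwd; pos3(id36) recv 33: drop; pos1(id33) recv 63: fwd
Round 3: pos3(id36) recv 44: fwd; pos2(id24) recv 63: fwd
Round 4: pos4(id63) recv 44: drop; pos3(id36) recv 63: fwd
Round 5: pos4(id63) recv 63: ELECTED

Answer: 24,33,44,63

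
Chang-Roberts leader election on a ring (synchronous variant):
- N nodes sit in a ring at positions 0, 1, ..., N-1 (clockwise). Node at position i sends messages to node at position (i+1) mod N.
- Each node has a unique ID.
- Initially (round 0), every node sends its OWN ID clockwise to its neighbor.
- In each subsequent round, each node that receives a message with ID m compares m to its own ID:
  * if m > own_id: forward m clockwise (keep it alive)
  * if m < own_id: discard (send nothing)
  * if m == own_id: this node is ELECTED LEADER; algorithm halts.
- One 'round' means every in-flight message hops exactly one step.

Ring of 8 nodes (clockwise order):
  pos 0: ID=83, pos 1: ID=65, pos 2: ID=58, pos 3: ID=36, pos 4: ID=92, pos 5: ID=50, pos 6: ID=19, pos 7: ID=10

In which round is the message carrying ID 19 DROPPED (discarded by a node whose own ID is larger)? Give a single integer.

Round 1: pos1(id65) recv 83: fwd; pos2(id58) recv 65: fwd; pos3(id36) recv 58: fwd; pos4(id92) recv 36: drop; pos5(id50) recv 92: fwd; pos6(id19) recv 50: fwd; pos7(id10) recv 19: fwd; pos0(id83) recv 10: drop
Round 2: pos2(id58) recv 83: fwd; pos3(id36) recv 65: fwd; pos4(id92) recv 58: drop; pos6(id19) recv 92: fwd; pos7(id10) recv 50: fwd; pos0(id83) recv 19: drop
Round 3: pos3(id36) recv 83: fwd; pos4(id92) recv 65: drop; pos7(id10) recv 92: fwd; pos0(id83) recv 50: drop
Round 4: pos4(id92) recv 83: drop; pos0(id83) recv 92: fwd
Round 5: pos1(id65) recv 92: fwd
Round 6: pos2(id58) recv 92: fwd
Round 7: pos3(id36) recv 92: fwd
Round 8: pos4(id92) recv 92: ELECTED
Message ID 19 originates at pos 6; dropped at pos 0 in round 2

Answer: 2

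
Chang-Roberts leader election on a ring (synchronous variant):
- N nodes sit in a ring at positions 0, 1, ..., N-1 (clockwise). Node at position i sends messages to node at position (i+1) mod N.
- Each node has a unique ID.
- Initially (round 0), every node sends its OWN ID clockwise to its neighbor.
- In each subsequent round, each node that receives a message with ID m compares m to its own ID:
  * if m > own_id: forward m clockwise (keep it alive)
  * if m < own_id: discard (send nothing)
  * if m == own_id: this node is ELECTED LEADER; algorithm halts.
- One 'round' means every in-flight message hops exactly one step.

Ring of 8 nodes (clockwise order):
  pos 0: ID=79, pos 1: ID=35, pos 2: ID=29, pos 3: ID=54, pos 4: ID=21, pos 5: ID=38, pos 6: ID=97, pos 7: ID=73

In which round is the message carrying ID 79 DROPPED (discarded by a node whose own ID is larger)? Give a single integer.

Answer: 6

Derivation:
Round 1: pos1(id35) recv 79: fwd; pos2(id29) recv 35: fwd; pos3(id54) recv 29: drop; pos4(id21) recv 54: fwd; pos5(id38) recv 21: drop; pos6(id97) recv 38: drop; pos7(id73) recv 97: fwd; pos0(id79) recv 73: drop
Round 2: pos2(id29) recv 79: fwd; pos3(id54) recv 35: drop; pos5(id38) recv 54: fwd; pos0(id79) recv 97: fwd
Round 3: pos3(id54) recv 79: fwd; pos6(id97) recv 54: drop; pos1(id35) recv 97: fwd
Round 4: pos4(id21) recv 79: fwd; pos2(id29) recv 97: fwd
Round 5: pos5(id38) recv 79: fwd; pos3(id54) recv 97: fwd
Round 6: pos6(id97) recv 79: drop; pos4(id21) recv 97: fwd
Round 7: pos5(id38) recv 97: fwd
Round 8: pos6(id97) recv 97: ELECTED
Message ID 79 originates at pos 0; dropped at pos 6 in round 6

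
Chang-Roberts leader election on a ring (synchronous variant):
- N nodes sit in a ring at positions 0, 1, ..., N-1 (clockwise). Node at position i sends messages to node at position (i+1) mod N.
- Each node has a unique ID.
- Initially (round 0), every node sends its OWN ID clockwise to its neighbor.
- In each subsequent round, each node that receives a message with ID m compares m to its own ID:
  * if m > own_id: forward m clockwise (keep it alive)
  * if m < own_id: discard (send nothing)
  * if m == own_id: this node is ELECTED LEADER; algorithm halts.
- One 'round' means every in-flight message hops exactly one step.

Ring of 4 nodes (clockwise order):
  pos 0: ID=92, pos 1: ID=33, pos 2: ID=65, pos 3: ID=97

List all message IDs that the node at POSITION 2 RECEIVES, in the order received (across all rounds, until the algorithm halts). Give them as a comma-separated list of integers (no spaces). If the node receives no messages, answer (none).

Round 1: pos1(id33) recv 92: fwd; pos2(id65) recv 33: drop; pos3(id97) recv 65: drop; pos0(id92) recv 97: fwd
Round 2: pos2(id65) recv 92: fwd; pos1(id33) recv 97: fwd
Round 3: pos3(id97) recv 92: drop; pos2(id65) recv 97: fwd
Round 4: pos3(id97) recv 97: ELECTED

Answer: 33,92,97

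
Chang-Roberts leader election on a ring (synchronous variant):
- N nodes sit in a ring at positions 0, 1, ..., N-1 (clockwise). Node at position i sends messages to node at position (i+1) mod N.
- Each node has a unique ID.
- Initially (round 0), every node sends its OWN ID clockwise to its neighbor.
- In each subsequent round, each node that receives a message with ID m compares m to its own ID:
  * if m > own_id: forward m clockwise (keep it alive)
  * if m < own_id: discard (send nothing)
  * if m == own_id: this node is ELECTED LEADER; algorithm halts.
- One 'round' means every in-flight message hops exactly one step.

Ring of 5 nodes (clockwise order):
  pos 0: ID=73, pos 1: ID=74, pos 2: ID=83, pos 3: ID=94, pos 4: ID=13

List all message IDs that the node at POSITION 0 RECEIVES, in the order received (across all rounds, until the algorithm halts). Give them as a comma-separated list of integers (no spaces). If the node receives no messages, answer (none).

Answer: 13,94

Derivation:
Round 1: pos1(id74) recv 73: drop; pos2(id83) recv 74: drop; pos3(id94) recv 83: drop; pos4(id13) recv 94: fwd; pos0(id73) recv 13: drop
Round 2: pos0(id73) recv 94: fwd
Round 3: pos1(id74) recv 94: fwd
Round 4: pos2(id83) recv 94: fwd
Round 5: pos3(id94) recv 94: ELECTED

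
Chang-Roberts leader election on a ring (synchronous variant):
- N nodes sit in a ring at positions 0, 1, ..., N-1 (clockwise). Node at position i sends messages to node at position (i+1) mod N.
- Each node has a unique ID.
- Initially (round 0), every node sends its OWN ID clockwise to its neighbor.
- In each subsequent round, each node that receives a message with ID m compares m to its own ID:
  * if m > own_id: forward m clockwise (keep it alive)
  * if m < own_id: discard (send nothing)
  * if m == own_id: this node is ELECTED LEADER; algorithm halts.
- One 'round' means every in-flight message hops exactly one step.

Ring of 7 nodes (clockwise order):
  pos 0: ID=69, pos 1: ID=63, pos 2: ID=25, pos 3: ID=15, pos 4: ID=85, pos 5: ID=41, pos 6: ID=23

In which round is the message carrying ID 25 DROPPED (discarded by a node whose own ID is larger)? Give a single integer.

Round 1: pos1(id63) recv 69: fwd; pos2(id25) recv 63: fwd; pos3(id15) recv 25: fwd; pos4(id85) recv 15: drop; pos5(id41) recv 85: fwd; pos6(id23) recv 41: fwd; pos0(id69) recv 23: drop
Round 2: pos2(id25) recv 69: fwd; pos3(id15) recv 63: fwd; pos4(id85) recv 25: drop; pos6(id23) recv 85: fwd; pos0(id69) recv 41: drop
Round 3: pos3(id15) recv 69: fwd; pos4(id85) recv 63: drop; pos0(id69) recv 85: fwd
Round 4: pos4(id85) recv 69: drop; pos1(id63) recv 85: fwd
Round 5: pos2(id25) recv 85: fwd
Round 6: pos3(id15) recv 85: fwd
Round 7: pos4(id85) recv 85: ELECTED
Message ID 25 originates at pos 2; dropped at pos 4 in round 2

Answer: 2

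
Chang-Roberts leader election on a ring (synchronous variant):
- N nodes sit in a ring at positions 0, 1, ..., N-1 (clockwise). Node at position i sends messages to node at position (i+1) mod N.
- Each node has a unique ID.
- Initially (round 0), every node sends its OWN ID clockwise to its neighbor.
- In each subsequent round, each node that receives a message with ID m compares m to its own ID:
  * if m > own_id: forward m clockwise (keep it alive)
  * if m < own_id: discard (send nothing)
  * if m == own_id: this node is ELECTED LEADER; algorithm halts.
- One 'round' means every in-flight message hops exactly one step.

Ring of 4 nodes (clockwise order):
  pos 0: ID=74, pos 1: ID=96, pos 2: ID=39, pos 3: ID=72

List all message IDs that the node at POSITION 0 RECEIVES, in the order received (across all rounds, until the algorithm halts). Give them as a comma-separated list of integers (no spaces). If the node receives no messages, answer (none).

Round 1: pos1(id96) recv 74: drop; pos2(id39) recv 96: fwd; pos3(id72) recv 39: drop; pos0(id74) recv 72: drop
Round 2: pos3(id72) recv 96: fwd
Round 3: pos0(id74) recv 96: fwd
Round 4: pos1(id96) recv 96: ELECTED

Answer: 72,96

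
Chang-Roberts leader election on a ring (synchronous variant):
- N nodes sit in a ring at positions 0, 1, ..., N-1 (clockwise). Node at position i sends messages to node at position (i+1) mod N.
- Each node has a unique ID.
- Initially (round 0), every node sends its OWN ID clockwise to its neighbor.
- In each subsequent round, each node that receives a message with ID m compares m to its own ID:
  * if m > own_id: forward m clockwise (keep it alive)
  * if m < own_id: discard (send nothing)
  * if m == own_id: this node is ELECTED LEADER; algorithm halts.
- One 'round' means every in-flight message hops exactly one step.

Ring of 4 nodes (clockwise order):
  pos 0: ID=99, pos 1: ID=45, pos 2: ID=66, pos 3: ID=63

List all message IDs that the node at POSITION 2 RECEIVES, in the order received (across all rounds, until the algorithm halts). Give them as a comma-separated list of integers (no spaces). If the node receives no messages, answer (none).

Answer: 45,99

Derivation:
Round 1: pos1(id45) recv 99: fwd; pos2(id66) recv 45: drop; pos3(id63) recv 66: fwd; pos0(id99) recv 63: drop
Round 2: pos2(id66) recv 99: fwd; pos0(id99) recv 66: drop
Round 3: pos3(id63) recv 99: fwd
Round 4: pos0(id99) recv 99: ELECTED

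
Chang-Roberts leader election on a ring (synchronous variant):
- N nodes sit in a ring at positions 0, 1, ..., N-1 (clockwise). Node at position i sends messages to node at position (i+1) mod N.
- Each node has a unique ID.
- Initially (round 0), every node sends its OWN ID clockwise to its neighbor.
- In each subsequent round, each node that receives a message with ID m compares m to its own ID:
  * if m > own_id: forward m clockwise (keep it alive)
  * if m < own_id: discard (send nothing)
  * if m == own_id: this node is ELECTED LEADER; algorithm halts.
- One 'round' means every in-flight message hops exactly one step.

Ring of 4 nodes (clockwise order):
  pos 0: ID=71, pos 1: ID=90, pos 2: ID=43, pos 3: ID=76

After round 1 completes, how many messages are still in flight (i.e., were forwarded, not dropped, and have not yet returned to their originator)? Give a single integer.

Answer: 2

Derivation:
Round 1: pos1(id90) recv 71: drop; pos2(id43) recv 90: fwd; pos3(id76) recv 43: drop; pos0(id71) recv 76: fwd
After round 1: 2 messages still in flight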